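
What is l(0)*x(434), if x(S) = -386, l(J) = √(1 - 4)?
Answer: -386*I*√3 ≈ -668.57*I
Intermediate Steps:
l(J) = I*√3 (l(J) = √(-3) = I*√3)
l(0)*x(434) = (I*√3)*(-386) = -386*I*√3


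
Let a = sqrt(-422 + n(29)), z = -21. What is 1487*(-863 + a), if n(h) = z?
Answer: -1283281 + 1487*I*sqrt(443) ≈ -1.2833e+6 + 31298.0*I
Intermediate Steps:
n(h) = -21
a = I*sqrt(443) (a = sqrt(-422 - 21) = sqrt(-443) = I*sqrt(443) ≈ 21.048*I)
1487*(-863 + a) = 1487*(-863 + I*sqrt(443)) = -1283281 + 1487*I*sqrt(443)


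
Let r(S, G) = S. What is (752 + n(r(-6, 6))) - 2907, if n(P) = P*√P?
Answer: -2155 - 6*I*√6 ≈ -2155.0 - 14.697*I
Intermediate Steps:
n(P) = P^(3/2)
(752 + n(r(-6, 6))) - 2907 = (752 + (-6)^(3/2)) - 2907 = (752 - 6*I*√6) - 2907 = -2155 - 6*I*√6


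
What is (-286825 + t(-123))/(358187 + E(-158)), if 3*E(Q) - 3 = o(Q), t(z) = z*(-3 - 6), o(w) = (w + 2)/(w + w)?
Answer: -22571722/28296865 ≈ -0.79768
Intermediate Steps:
o(w) = (2 + w)/(2*w) (o(w) = (2 + w)/((2*w)) = (2 + w)*(1/(2*w)) = (2 + w)/(2*w))
t(z) = -9*z (t(z) = z*(-9) = -9*z)
E(Q) = 1 + (2 + Q)/(6*Q) (E(Q) = 1 + ((2 + Q)/(2*Q))/3 = 1 + (2 + Q)/(6*Q))
(-286825 + t(-123))/(358187 + E(-158)) = (-286825 - 9*(-123))/(358187 + (⅙)*(2 + 7*(-158))/(-158)) = (-286825 + 1107)/(358187 + (⅙)*(-1/158)*(2 - 1106)) = -285718/(358187 + (⅙)*(-1/158)*(-1104)) = -285718/(358187 + 92/79) = -285718/28296865/79 = -285718*79/28296865 = -22571722/28296865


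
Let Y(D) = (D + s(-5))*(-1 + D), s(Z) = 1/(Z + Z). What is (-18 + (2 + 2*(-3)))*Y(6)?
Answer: -649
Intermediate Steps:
s(Z) = 1/(2*Z)
Y(D) = (-1 + D)*(-⅒ + D) (Y(D) = (D + (½)/(-5))*(-1 + D) = (D + (½)*(-⅕))*(-1 + D) = (D - ⅒)*(-1 + D) = (-⅒ + D)*(-1 + D) = (-1 + D)*(-⅒ + D))
(-18 + (2 + 2*(-3)))*Y(6) = (-18 + (2 + 2*(-3)))*(⅒ + 6² - 11/10*6) = (-18 + (2 - 6))*(⅒ + 36 - 33/5) = (-18 - 4)*(59/2) = -22*59/2 = -649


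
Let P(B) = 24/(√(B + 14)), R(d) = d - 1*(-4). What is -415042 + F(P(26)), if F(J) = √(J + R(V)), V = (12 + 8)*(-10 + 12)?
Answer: -415042 + √(1100 + 30*√10)/5 ≈ -4.1504e+5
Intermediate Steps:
V = 40 (V = 20*2 = 40)
R(d) = 4 + d (R(d) = d + 4 = 4 + d)
P(B) = 24/√(14 + B) (P(B) = 24/(√(14 + B)) = 24/√(14 + B))
F(J) = √(44 + J) (F(J) = √(J + (4 + 40)) = √(J + 44) = √(44 + J))
-415042 + F(P(26)) = -415042 + √(44 + 24/√(14 + 26)) = -415042 + √(44 + 24/√40) = -415042 + √(44 + 24*(√10/20)) = -415042 + √(44 + 6*√10/5)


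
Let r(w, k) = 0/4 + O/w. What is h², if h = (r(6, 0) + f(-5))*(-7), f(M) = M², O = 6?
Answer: 33124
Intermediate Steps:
r(w, k) = 6/w (r(w, k) = 0/4 + 6/w = 0*(¼) + 6/w = 0 + 6/w = 6/w)
h = -182 (h = (6/6 + (-5)²)*(-7) = (6*(⅙) + 25)*(-7) = (1 + 25)*(-7) = 26*(-7) = -182)
h² = (-182)² = 33124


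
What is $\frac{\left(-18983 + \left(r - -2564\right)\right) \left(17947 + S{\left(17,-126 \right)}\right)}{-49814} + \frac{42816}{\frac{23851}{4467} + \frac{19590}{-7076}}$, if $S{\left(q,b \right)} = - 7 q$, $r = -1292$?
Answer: $\frac{23268520591787894}{1011985681711} \approx 22993.0$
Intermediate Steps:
$\frac{\left(-18983 + \left(r - -2564\right)\right) \left(17947 + S{\left(17,-126 \right)}\right)}{-49814} + \frac{42816}{\frac{23851}{4467} + \frac{19590}{-7076}} = \frac{\left(-18983 - -1272\right) \left(17947 - 119\right)}{-49814} + \frac{42816}{\frac{23851}{4467} + \frac{19590}{-7076}} = \left(-18983 + \left(-1292 + 2564\right)\right) \left(17947 - 119\right) \left(- \frac{1}{49814}\right) + \frac{42816}{23851 \cdot \frac{1}{4467} + 19590 \left(- \frac{1}{7076}\right)} = \left(-18983 + 1272\right) 17828 \left(- \frac{1}{49814}\right) + \frac{42816}{\frac{23851}{4467} - \frac{9795}{3538}} = \left(-17711\right) 17828 \left(- \frac{1}{49814}\right) + \frac{42816}{\frac{40630573}{15804246}} = \left(-315751708\right) \left(- \frac{1}{49814}\right) + 42816 \cdot \frac{15804246}{40630573} = \frac{157875854}{24907} + \frac{676674596736}{40630573} = \frac{23268520591787894}{1011985681711}$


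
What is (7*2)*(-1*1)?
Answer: -14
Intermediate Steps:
(7*2)*(-1*1) = 14*(-1) = -14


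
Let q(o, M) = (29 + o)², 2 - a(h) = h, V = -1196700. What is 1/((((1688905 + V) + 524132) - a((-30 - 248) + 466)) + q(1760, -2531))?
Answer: 1/4217044 ≈ 2.3713e-7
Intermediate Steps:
a(h) = 2 - h
1/((((1688905 + V) + 524132) - a((-30 - 248) + 466)) + q(1760, -2531)) = 1/((((1688905 - 1196700) + 524132) - (2 - ((-30 - 248) + 466))) + (29 + 1760)²) = 1/(((492205 + 524132) - (2 - (-278 + 466))) + 1789²) = 1/((1016337 - (2 - 1*188)) + 3200521) = 1/((1016337 - (2 - 188)) + 3200521) = 1/((1016337 - 1*(-186)) + 3200521) = 1/((1016337 + 186) + 3200521) = 1/(1016523 + 3200521) = 1/4217044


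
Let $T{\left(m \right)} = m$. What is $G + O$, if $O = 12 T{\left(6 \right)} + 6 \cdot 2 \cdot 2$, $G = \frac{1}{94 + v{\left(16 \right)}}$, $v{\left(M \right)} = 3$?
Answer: $\frac{9313}{97} \approx 96.01$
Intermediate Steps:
$G = \frac{1}{97}$ ($G = \frac{1}{94 + 3} = \frac{1}{97} \approx 0.010309$)
$O = 96$ ($O = 12 \cdot 6 + 6 \cdot 2 \cdot 2 = 72 + 12 \cdot 2 = 72 + 24 = 96$)
$G + O = \frac{1}{97} + 96 = \frac{9313}{97}$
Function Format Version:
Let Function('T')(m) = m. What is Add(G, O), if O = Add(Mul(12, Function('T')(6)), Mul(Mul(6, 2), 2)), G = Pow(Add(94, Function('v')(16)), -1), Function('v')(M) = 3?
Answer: Rational(9313, 97) ≈ 96.010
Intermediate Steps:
G = Rational(1, 97) (G = Pow(Add(94, 3), -1) = Pow(97, -1) = Rational(1, 97) ≈ 0.010309)
O = 96 (O = Add(Mul(12, 6), Mul(Mul(6, 2), 2)) = Add(72, Mul(12, 2)) = Add(72, 24) = 96)
Add(G, O) = Add(Rational(1, 97), 96) = Rational(9313, 97)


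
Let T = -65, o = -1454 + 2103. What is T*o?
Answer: -42185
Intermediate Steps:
o = 649
T*o = -65*649 = -42185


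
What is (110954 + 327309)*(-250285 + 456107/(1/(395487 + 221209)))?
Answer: 123274227544411181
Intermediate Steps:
(110954 + 327309)*(-250285 + 456107/(1/(395487 + 221209))) = 438263*(-250285 + 456107/(1/616696)) = 438263*(-250285 + 456107*616696) = 438263*(-250285 + 281279362472) = 438263*281279112187 = 123274227544411181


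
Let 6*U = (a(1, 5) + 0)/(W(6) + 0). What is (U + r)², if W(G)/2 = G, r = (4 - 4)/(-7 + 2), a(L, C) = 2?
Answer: 1/1296 ≈ 0.00077160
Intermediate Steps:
r = 0 (r = 0/(-5) = 0*(-⅕) = 0)
W(G) = 2*G
U = 1/36 (U = ((2 + 0)/(2*6 + 0))/6 = (2/(12 + 0))/6 = (2/12)/6 = (2*(1/12))/6 = (⅙)*(⅙) = 1/36 ≈ 0.027778)
(U + r)² = (1/36 + 0)² = (1/36)² = 1/1296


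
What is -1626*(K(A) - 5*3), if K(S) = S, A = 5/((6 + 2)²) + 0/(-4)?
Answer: 776415/32 ≈ 24263.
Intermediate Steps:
A = 5/64 (A = 5/(8²) + 0*(-¼) = 5/64 + 0 = 5/64 ≈ 0.078125)
-1626*(K(A) - 5*3) = -1626*(5/64 - 5*3) = -1626*(5/64 - 15) = -1626*(-955/64) = 776415/32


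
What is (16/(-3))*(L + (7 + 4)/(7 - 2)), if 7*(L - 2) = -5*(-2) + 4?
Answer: -496/15 ≈ -33.067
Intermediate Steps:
L = 4 (L = 2 + (-5*(-2) + 4)/7 = 2 + (10 + 4)/7 = 2 + (1/7)*14 = 2 + 2 = 4)
(16/(-3))*(L + (7 + 4)/(7 - 2)) = (16/(-3))*(4 + (7 + 4)/(7 - 2)) = (16*(-1/3))*(4 + 11/5) = -16*(4 + 11*(1/5))/3 = -16*(4 + 11/5)/3 = -16/3*31/5 = -496/15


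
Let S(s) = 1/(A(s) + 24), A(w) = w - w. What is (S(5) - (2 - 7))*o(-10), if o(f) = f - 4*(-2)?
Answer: -121/12 ≈ -10.083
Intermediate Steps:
A(w) = 0
o(f) = 8 + f (o(f) = f + 8 = 8 + f)
S(s) = 1/24 (S(s) = 1/(0 + 24) = 1/24)
(S(5) - (2 - 7))*o(-10) = (1/24 - (2 - 7))*(8 - 10) = (1/24 - 1*(-5))*(-2) = (1/24 + 5)*(-2) = (121/24)*(-2) = -121/12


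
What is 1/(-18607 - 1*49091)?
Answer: -1/67698 ≈ -1.4771e-5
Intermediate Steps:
1/(-18607 - 1*49091) = 1/(-18607 - 49091) = 1/(-67698) = -1/67698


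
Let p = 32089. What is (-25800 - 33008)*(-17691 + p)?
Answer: -846717584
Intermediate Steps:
(-25800 - 33008)*(-17691 + p) = (-25800 - 33008)*(-17691 + 32089) = -58808*14398 = -846717584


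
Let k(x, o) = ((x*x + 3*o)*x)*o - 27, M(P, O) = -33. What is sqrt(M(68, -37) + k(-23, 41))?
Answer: 4*I*sqrt(38431) ≈ 784.15*I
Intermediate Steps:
k(x, o) = -27 + o*x*(x**2 + 3*o) (k(x, o) = ((x**2 + 3*o)*x)*o - 27 = (x*(x**2 + 3*o))*o - 27 = o*x*(x**2 + 3*o) - 27 = -27 + o*x*(x**2 + 3*o))
sqrt(M(68, -37) + k(-23, 41)) = sqrt(-33 + (-27 + 41*(-23)**3 + 3*(-23)*41**2)) = sqrt(-33 + (-27 + 41*(-12167) + 3*(-23)*1681)) = sqrt(-33 + (-27 - 498847 - 115989)) = sqrt(-33 - 614863) = sqrt(-614896) = 4*I*sqrt(38431)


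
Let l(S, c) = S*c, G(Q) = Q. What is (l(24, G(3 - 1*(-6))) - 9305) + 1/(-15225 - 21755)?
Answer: -336111221/36980 ≈ -9089.0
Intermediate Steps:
(l(24, G(3 - 1*(-6))) - 9305) + 1/(-15225 - 21755) = (24*(3 - 1*(-6)) - 9305) + 1/(-15225 - 21755) = (24*(3 + 6) - 9305) + 1/(-36980) = (24*9 - 9305) - 1/36980 = (216 - 9305) - 1/36980 = -9089 - 1/36980 = -336111221/36980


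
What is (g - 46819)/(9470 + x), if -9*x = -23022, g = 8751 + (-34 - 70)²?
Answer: -6813/3007 ≈ -2.2657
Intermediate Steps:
g = 19567 (g = 8751 + (-104)² = 8751 + 10816 = 19567)
x = 2558 (x = -⅑*(-23022) = 2558)
(g - 46819)/(9470 + x) = (19567 - 46819)/(9470 + 2558) = -27252/12028 = -27252*1/12028 = -6813/3007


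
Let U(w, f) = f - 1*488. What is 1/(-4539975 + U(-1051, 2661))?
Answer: -1/4537802 ≈ -2.2037e-7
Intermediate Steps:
U(w, f) = -488 + f (U(w, f) = f - 488 = -488 + f)
1/(-4539975 + U(-1051, 2661)) = 1/(-4539975 + (-488 + 2661)) = 1/(-4539975 + 2173) = 1/(-4537802) = -1/4537802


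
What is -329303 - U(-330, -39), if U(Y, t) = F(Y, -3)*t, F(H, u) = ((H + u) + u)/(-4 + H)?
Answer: -54987049/167 ≈ -3.2926e+5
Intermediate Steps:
F(H, u) = (H + 2*u)/(-4 + H)
U(Y, t) = t*(-6 + Y)/(-4 + Y) (U(Y, t) = ((Y + 2*(-3))/(-4 + Y))*t = ((Y - 6)/(-4 + Y))*t = ((-6 + Y)/(-4 + Y))*t = t*(-6 + Y)/(-4 + Y))
-329303 - U(-330, -39) = -329303 - (-39)*(-6 - 330)/(-4 - 330) = -329303 - (-39)*(-336)/(-334) = -329303 - (-39)*(-1)*(-336)/334 = -329303 - 1*(-6552/167) = -329303 + 6552/167 = -54987049/167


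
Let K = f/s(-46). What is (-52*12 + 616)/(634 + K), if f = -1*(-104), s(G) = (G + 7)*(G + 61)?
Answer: -180/14261 ≈ -0.012622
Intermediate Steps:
s(G) = (7 + G)*(61 + G)
f = 104
K = -8/45 (K = 104/(427 + (-46)² + 68*(-46)) = 104/(427 + 2116 - 3128) = 104/(-585) = 104*(-1/585) = -8/45 ≈ -0.17778)
(-52*12 + 616)/(634 + K) = (-52*12 + 616)/(634 - 8/45) = (-624 + 616)/(28522/45) = -8*45/28522 = -180/14261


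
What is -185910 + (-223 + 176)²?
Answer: -183701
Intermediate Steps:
-185910 + (-223 + 176)² = -185910 + (-47)² = -185910 + 2209 = -183701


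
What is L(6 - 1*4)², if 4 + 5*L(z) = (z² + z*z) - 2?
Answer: 4/25 ≈ 0.16000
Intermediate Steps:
L(z) = -6/5 + 2*z²/5 (L(z) = -⅘ + ((z² + z*z) - 2)/5 = -⅘ + ((z² + z²) - 2)/5 = -⅘ + (2*z² - 2)/5 = -⅘ + (-2 + 2*z²)/5 = -⅘ + (-⅖ + 2*z²/5) = -6/5 + 2*z²/5)
L(6 - 1*4)² = (-6/5 + 2*(6 - 1*4)²/5)² = (-6/5 + 2*(6 - 4)²/5)² = (-6/5 + (⅖)*2²)² = (-6/5 + (⅖)*4)² = (-6/5 + 8/5)² = (⅖)² = 4/25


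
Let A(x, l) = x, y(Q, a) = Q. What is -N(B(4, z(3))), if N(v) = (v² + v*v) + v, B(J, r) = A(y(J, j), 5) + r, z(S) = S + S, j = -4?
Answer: -210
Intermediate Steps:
z(S) = 2*S
B(J, r) = J + r
N(v) = v + 2*v² (N(v) = (v² + v²) + v = 2*v² + v = v + 2*v²)
-N(B(4, z(3))) = -(4 + 2*3)*(1 + 2*(4 + 2*3)) = -(4 + 6)*(1 + 2*(4 + 6)) = -10*(1 + 2*10) = -10*(1 + 20) = -10*21 = -1*210 = -210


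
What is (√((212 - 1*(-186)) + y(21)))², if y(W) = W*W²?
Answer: 9659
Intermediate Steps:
y(W) = W³
(√((212 - 1*(-186)) + y(21)))² = (√((212 - 1*(-186)) + 21³))² = (√((212 + 186) + 9261))² = (√(398 + 9261))² = (√9659)² = 9659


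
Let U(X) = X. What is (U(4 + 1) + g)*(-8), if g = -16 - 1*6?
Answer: 136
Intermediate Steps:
g = -22 (g = -16 - 6 = -22)
(U(4 + 1) + g)*(-8) = ((4 + 1) - 22)*(-8) = (5 - 22)*(-8) = -17*(-8) = 136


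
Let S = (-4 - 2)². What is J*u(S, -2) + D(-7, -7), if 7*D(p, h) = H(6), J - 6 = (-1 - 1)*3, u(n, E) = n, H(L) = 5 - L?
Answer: -⅐ ≈ -0.14286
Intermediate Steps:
S = 36 (S = (-6)² = 36)
J = 0 (J = 6 + (-1 - 1)*3 = 6 - 2*3 = 6 - 6 = 0)
D(p, h) = -⅐ (D(p, h) = (5 - 1*6)/7 = (5 - 6)/7 = (⅐)*(-1) = -⅐)
J*u(S, -2) + D(-7, -7) = 0*36 - ⅐ = 0 - ⅐ = -⅐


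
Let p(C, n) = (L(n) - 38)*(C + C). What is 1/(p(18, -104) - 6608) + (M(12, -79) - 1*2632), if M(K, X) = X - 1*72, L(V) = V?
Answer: -32616761/11720 ≈ -2783.0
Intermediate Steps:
M(K, X) = -72 + X (M(K, X) = X - 72 = -72 + X)
p(C, n) = 2*C*(-38 + n) (p(C, n) = (n - 38)*(C + C) = (-38 + n)*(2*C) = 2*C*(-38 + n))
1/(p(18, -104) - 6608) + (M(12, -79) - 1*2632) = 1/(2*18*(-38 - 104) - 6608) + ((-72 - 79) - 1*2632) = 1/(2*18*(-142) - 6608) + (-151 - 2632) = 1/(-5112 - 6608) - 2783 = 1/(-11720) - 2783 = -1/11720 - 2783 = -32616761/11720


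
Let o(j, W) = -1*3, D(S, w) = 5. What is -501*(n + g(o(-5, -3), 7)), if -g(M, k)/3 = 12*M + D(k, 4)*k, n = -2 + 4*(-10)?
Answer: 19539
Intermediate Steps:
o(j, W) = -3
n = -42 (n = -2 - 40 = -42)
g(M, k) = -36*M - 15*k (g(M, k) = -3*(12*M + 5*k) = -3*(5*k + 12*M) = -36*M - 15*k)
-501*(n + g(o(-5, -3), 7)) = -501*(-42 + (-36*(-3) - 15*7)) = -501*(-42 + (108 - 105)) = -501*(-42 + 3) = -501*(-39) = 19539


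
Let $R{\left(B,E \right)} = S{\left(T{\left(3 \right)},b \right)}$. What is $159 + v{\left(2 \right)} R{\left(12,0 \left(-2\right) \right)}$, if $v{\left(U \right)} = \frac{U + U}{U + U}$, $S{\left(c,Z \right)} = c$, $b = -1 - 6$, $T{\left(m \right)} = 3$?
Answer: $162$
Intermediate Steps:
$b = -7$ ($b = -1 - 6 = -7$)
$v{\left(U \right)} = 1$ ($v{\left(U \right)} = \frac{2 U}{2 U} = 2 U \frac{1}{2 U} = 1$)
$R{\left(B,E \right)} = 3$
$159 + v{\left(2 \right)} R{\left(12,0 \left(-2\right) \right)} = 159 + 1 \cdot 3 = 159 + 3 = 162$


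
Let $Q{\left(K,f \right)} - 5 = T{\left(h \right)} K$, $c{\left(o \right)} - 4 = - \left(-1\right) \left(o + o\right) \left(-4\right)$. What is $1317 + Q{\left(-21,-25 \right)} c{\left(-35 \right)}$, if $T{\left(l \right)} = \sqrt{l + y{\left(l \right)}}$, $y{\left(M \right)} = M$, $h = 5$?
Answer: $2737 - 5964 \sqrt{10} \approx -16123.0$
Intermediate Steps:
$T{\left(l \right)} = \sqrt{2} \sqrt{l}$ ($T{\left(l \right)} = \sqrt{l + l} = \sqrt{2 l} = \sqrt{2} \sqrt{l}$)
$c{\left(o \right)} = 4 - 8 o$ ($c{\left(o \right)} = 4 + - \left(-1\right) \left(o + o\right) \left(-4\right) = 4 + - \left(-1\right) 2 o \left(-4\right) = 4 + - \left(-2\right) o \left(-4\right) = 4 + 2 o \left(-4\right) = 4 - 8 o$)
$Q{\left(K,f \right)} = 5 + K \sqrt{10}$ ($Q{\left(K,f \right)} = 5 + \sqrt{2} \sqrt{5} K = 5 + \sqrt{10} K = 5 + K \sqrt{10}$)
$1317 + Q{\left(-21,-25 \right)} c{\left(-35 \right)} = 1317 + \left(5 - 21 \sqrt{10}\right) \left(4 - -280\right) = 1317 + \left(5 - 21 \sqrt{10}\right) \left(4 + 280\right) = 1317 + \left(5 - 21 \sqrt{10}\right) 284 = 1317 + \left(1420 - 5964 \sqrt{10}\right) = 2737 - 5964 \sqrt{10}$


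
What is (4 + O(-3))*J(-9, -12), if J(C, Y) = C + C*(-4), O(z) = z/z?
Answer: 135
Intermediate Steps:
O(z) = 1
J(C, Y) = -3*C (J(C, Y) = C - 4*C = -3*C)
(4 + O(-3))*J(-9, -12) = (4 + 1)*(-3*(-9)) = 5*27 = 135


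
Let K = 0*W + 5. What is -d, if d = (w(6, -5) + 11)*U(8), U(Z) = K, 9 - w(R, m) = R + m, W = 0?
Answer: -95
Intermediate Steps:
w(R, m) = 9 - R - m (w(R, m) = 9 - (R + m) = 9 + (-R - m) = 9 - R - m)
K = 5 (K = 0*0 + 5 = 0 + 5 = 5)
U(Z) = 5
d = 95 (d = ((9 - 1*6 - 1*(-5)) + 11)*5 = ((9 - 6 + 5) + 11)*5 = (8 + 11)*5 = 19*5 = 95)
-d = -1*95 = -95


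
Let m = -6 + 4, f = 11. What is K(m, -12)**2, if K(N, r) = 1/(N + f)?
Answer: 1/81 ≈ 0.012346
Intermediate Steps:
m = -2
K(N, r) = 1/(11 + N) (K(N, r) = 1/(N + 11) = 1/(11 + N))
K(m, -12)**2 = (1/(11 - 2))**2 = (1/9)**2 = 1/81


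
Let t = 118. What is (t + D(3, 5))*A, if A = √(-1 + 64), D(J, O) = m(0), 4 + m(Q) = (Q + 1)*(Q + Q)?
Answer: 342*√7 ≈ 904.85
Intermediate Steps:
m(Q) = -4 + 2*Q*(1 + Q) (m(Q) = -4 + (Q + 1)*(Q + Q) = -4 + (1 + Q)*(2*Q) = -4 + 2*Q*(1 + Q))
D(J, O) = -4 (D(J, O) = -4 + 2*0 + 2*0² = -4 + 0 + 2*0 = -4 + 0 + 0 = -4)
A = 3*√7 (A = √63 = 3*√7 ≈ 7.9373)
(t + D(3, 5))*A = (118 - 4)*(3*√7) = 114*(3*√7) = 342*√7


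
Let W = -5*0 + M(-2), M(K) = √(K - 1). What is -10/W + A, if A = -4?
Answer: -4 + 10*I*√3/3 ≈ -4.0 + 5.7735*I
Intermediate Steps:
M(K) = √(-1 + K)
W = I*√3 (W = -5*0 + √(-1 - 2) = 0 + √(-3) = 0 + I*√3 = I*√3 ≈ 1.732*I)
-10/W + A = -10*(-I*√3/3) - 4 = -(-10)*I*√3/3 - 4 = 10*I*√3/3 - 4 = -4 + 10*I*√3/3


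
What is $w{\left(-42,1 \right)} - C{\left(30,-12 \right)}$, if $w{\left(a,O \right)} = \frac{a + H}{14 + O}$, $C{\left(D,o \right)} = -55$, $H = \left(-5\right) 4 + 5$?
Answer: $\frac{256}{5} \approx 51.2$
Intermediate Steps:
$H = -15$ ($H = -20 + 5 = -15$)
$w{\left(a,O \right)} = \frac{-15 + a}{14 + O}$ ($w{\left(a,O \right)} = \frac{a - 15}{14 + O} = \frac{-15 + a}{14 + O}$)
$w{\left(-42,1 \right)} - C{\left(30,-12 \right)} = \frac{-15 - 42}{14 + 1} - -55 = \frac{1}{15} \left(-57\right) + 55 = - \frac{19}{5} + 55 = \frac{256}{5}$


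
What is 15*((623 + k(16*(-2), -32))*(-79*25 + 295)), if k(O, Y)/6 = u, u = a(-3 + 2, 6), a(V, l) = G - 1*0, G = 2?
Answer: -16002000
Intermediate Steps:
a(V, l) = 2 (a(V, l) = 2 - 1*0 = 2 + 0 = 2)
u = 2
k(O, Y) = 12 (k(O, Y) = 6*2 = 12)
15*((623 + k(16*(-2), -32))*(-79*25 + 295)) = 15*((623 + 12)*(-79*25 + 295)) = 15*(635*(-1975 + 295)) = 15*(635*(-1680)) = 15*(-1066800) = -16002000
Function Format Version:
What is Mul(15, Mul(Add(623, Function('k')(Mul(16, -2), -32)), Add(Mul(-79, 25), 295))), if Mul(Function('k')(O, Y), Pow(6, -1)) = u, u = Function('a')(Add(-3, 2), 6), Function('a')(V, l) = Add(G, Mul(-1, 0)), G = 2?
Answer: -16002000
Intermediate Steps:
Function('a')(V, l) = 2 (Function('a')(V, l) = Add(2, Mul(-1, 0)) = Add(2, 0) = 2)
u = 2
Function('k')(O, Y) = 12 (Function('k')(O, Y) = Mul(6, 2) = 12)
Mul(15, Mul(Add(623, Function('k')(Mul(16, -2), -32)), Add(Mul(-79, 25), 295))) = Mul(15, Mul(Add(623, 12), Add(Mul(-79, 25), 295))) = Mul(15, Mul(635, Add(-1975, 295))) = Mul(15, Mul(635, -1680)) = Mul(15, -1066800) = -16002000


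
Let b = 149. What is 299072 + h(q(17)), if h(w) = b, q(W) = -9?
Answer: 299221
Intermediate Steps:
h(w) = 149
299072 + h(q(17)) = 299072 + 149 = 299221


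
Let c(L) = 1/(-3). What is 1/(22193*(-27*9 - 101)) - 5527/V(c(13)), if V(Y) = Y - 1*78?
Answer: 126585853517/1794082120 ≈ 70.557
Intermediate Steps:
c(L) = -⅓
V(Y) = -78 + Y (V(Y) = Y - 78 = -78 + Y)
1/(22193*(-27*9 - 101)) - 5527/V(c(13)) = 1/(22193*(-27*9 - 101)) - 5527/(-78 - ⅓) = 1/(22193*(-243 - 101)) - 5527/(-235/3) = (1/22193)/(-344) - 5527*(-3/235) = (1/22193)*(-1/344) + 16581/235 = -1/7634392 + 16581/235 = 126585853517/1794082120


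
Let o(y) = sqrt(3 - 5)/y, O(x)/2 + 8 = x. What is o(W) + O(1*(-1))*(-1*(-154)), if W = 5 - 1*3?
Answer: -2772 + I*sqrt(2)/2 ≈ -2772.0 + 0.70711*I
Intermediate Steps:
W = 2 (W = 5 - 3 = 2)
O(x) = -16 + 2*x
o(y) = I*sqrt(2)/y (o(y) = sqrt(-2)/y = (I*sqrt(2))/y = I*sqrt(2)/y)
o(W) + O(1*(-1))*(-1*(-154)) = I*sqrt(2)/2 + (-16 + 2*(1*(-1)))*(-1*(-154)) = I*sqrt(2)*(1/2) + (-16 + 2*(-1))*154 = I*sqrt(2)/2 + (-16 - 2)*154 = I*sqrt(2)/2 - 18*154 = I*sqrt(2)/2 - 2772 = -2772 + I*sqrt(2)/2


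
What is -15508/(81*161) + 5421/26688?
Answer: -822979/834624 ≈ -0.98605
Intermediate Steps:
-15508/(81*161) + 5421/26688 = -15508/13041 + 5421*(1/26688) = -15508*1/13041 + 13/64 = -15508/13041 + 13/64 = -822979/834624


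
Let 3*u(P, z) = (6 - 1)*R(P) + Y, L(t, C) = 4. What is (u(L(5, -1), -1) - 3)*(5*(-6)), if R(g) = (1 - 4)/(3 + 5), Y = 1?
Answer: 395/4 ≈ 98.750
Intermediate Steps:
R(g) = -3/8
u(P, z) = -7/24 (u(P, z) = ((6 - 1)*(-3/8) + 1)/3 = (5*(-3/8) + 1)/3 = (-15/8 + 1)/3 = (1/3)*(-7/8) = -7/24)
(u(L(5, -1), -1) - 3)*(5*(-6)) = (-7/24 - 3)*(5*(-6)) = -79/24*(-30) = 395/4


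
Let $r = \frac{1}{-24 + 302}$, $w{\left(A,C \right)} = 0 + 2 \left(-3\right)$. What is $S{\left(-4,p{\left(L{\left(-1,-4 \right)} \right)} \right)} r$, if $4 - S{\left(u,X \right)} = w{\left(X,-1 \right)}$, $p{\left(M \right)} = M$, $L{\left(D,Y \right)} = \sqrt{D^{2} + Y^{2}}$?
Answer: $\frac{5}{139} \approx 0.035971$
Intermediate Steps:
$w{\left(A,C \right)} = -6$ ($w{\left(A,C \right)} = 0 - 6 = -6$)
$S{\left(u,X \right)} = 10$ ($S{\left(u,X \right)} = 4 - -6 = 4 + 6 = 10$)
$r = \frac{1}{278} \approx 0.0035971$
$S{\left(-4,p{\left(L{\left(-1,-4 \right)} \right)} \right)} r = 10 \cdot \frac{1}{278} = \frac{5}{139}$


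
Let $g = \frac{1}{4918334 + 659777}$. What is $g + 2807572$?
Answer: $\frac{15660948256493}{5578111} \approx 2.8076 \cdot 10^{6}$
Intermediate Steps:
$g = \frac{1}{5578111} \approx 1.7927 \cdot 10^{-7}$
$g + 2807572 = \frac{1}{5578111} + 2807572 = \frac{15660948256493}{5578111}$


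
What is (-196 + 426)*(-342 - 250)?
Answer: -136160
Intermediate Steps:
(-196 + 426)*(-342 - 250) = 230*(-592) = -136160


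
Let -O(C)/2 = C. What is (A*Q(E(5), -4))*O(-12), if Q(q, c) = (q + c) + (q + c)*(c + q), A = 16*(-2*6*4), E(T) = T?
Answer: -36864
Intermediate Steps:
O(C) = -2*C
A = -768 (A = 16*(-12*4) = 16*(-48) = -768)
Q(q, c) = c + q + (c + q)**2 (Q(q, c) = (c + q) + (c + q)*(c + q) = (c + q) + (c + q)**2 = c + q + (c + q)**2)
(A*Q(E(5), -4))*O(-12) = (-768*(-4 + 5 + (-4 + 5)**2))*(-2*(-12)) = -768*(-4 + 5 + 1**2)*24 = -768*(-4 + 5 + 1)*24 = -768*2*24 = -1536*24 = -36864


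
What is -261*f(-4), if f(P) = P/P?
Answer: -261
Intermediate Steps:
f(P) = 1
-261*f(-4) = -261*1 = -261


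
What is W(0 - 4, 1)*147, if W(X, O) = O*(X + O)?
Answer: -441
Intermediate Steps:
W(X, O) = O*(O + X)
W(0 - 4, 1)*147 = (1*(1 + (0 - 4)))*147 = (1*(1 - 4))*147 = (1*(-3))*147 = -3*147 = -441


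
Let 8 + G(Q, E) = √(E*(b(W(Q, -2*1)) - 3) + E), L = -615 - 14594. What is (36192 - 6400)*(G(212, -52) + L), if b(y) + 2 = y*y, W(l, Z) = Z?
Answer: -453344864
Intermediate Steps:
L = -15209
b(y) = -2 + y² (b(y) = -2 + y*y = -2 + y²)
G(Q, E) = -8 (G(Q, E) = -8 + √(E*((-2 + (-2*1)²) - 3) + E) = -8 + √(E*((-2 + (-2)²) - 3) + E) = -8 + √(E*((-2 + 4) - 3) + E) = -8 + √(E*(2 - 3) + E) = -8 + √(E*(-1) + E) = -8 + √(-E + E) = -8 + √0 = -8 + 0 = -8)
(36192 - 6400)*(G(212, -52) + L) = (36192 - 6400)*(-8 - 15209) = 29792*(-15217) = -453344864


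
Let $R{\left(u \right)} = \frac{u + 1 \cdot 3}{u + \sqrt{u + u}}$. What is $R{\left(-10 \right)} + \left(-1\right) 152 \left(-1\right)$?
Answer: $\frac{1831}{12} + \frac{7 i \sqrt{5}}{60} \approx 152.58 + 0.26087 i$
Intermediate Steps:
$R{\left(u \right)} = \frac{3 + u}{u + \sqrt{2} \sqrt{u}}$ ($R{\left(u \right)} = \frac{u + 3}{u + \sqrt{2 u}} = \frac{3 + u}{u + \sqrt{2} \sqrt{u}}$)
$R{\left(-10 \right)} + \left(-1\right) 152 \left(-1\right) = \frac{3 - 10}{-10 + \sqrt{2} \sqrt{-10}} + \left(-1\right) 152 \left(-1\right) = \frac{1}{-10 + \sqrt{2} i \sqrt{10}} \left(-7\right) - -152 = \frac{1}{-10 + 2 i \sqrt{5}} \left(-7\right) + 152 = - \frac{7}{-10 + 2 i \sqrt{5}} + 152 = 152 - \frac{7}{-10 + 2 i \sqrt{5}}$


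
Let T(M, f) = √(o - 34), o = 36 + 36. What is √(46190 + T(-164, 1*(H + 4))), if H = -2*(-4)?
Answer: √(46190 + √38) ≈ 214.93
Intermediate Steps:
H = 8
o = 72
T(M, f) = √38 (T(M, f) = √(72 - 34) = √38)
√(46190 + T(-164, 1*(H + 4))) = √(46190 + √38)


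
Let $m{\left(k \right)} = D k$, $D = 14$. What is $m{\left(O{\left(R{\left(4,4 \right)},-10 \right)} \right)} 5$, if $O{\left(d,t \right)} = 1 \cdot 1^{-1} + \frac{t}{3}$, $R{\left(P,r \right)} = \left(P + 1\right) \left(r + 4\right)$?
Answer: $- \frac{490}{3} \approx -163.33$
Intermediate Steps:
$R{\left(P,r \right)} = \left(1 + P\right) \left(4 + r\right)$
$O{\left(d,t \right)} = 1 + \frac{t}{3}$ ($O{\left(d,t \right)} = 1 \cdot 1 + t \frac{1}{3} = 1 + \frac{t}{3}$)
$m{\left(k \right)} = 14 k$
$m{\left(O{\left(R{\left(4,4 \right)},-10 \right)} \right)} 5 = 14 \left(1 + \frac{1}{3} \left(-10\right)\right) 5 = 14 \left(1 - \frac{10}{3}\right) 5 = 14 \left(- \frac{7}{3}\right) 5 = \left(- \frac{98}{3}\right) 5 = - \frac{490}{3}$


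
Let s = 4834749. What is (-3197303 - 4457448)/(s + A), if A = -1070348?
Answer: -7654751/3764401 ≈ -2.0335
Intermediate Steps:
(-3197303 - 4457448)/(s + A) = (-3197303 - 4457448)/(4834749 - 1070348) = -7654751/3764401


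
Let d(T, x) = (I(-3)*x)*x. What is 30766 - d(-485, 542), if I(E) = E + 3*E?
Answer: 3555934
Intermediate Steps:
I(E) = 4*E
d(T, x) = -12*x² (d(T, x) = ((4*(-3))*x)*x = (-12*x)*x = -12*x²)
30766 - d(-485, 542) = 30766 - (-12)*542² = 30766 - (-12)*293764 = 30766 - 1*(-3525168) = 30766 + 3525168 = 3555934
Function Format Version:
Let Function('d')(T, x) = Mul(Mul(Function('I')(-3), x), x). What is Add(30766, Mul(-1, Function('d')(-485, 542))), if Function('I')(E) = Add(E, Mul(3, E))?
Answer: 3555934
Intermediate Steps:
Function('I')(E) = Mul(4, E)
Function('d')(T, x) = Mul(-12, Pow(x, 2)) (Function('d')(T, x) = Mul(Mul(Mul(4, -3), x), x) = Mul(Mul(-12, x), x) = Mul(-12, Pow(x, 2)))
Add(30766, Mul(-1, Function('d')(-485, 542))) = Add(30766, Mul(-1, Mul(-12, Pow(542, 2)))) = Add(30766, Mul(-1, Mul(-12, 293764))) = Add(30766, Mul(-1, -3525168)) = Add(30766, 3525168) = 3555934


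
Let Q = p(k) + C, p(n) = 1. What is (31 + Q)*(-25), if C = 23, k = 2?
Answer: -1375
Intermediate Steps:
Q = 24 (Q = 1 + 23 = 24)
(31 + Q)*(-25) = (31 + 24)*(-25) = 55*(-25) = -1375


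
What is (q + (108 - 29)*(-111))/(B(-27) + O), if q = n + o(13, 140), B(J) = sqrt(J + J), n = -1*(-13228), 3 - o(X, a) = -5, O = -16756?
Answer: -37424526/140381795 - 13401*I*sqrt(6)/280763590 ≈ -0.26659 - 0.00011692*I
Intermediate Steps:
o(X, a) = 8 (o(X, a) = 3 - 1*(-5) = 3 + 5 = 8)
n = 13228
B(J) = sqrt(2)*sqrt(J) (B(J) = sqrt(2*J) = sqrt(2)*sqrt(J))
q = 13236 (q = 13228 + 8 = 13236)
(q + (108 - 29)*(-111))/(B(-27) + O) = (13236 + (108 - 29)*(-111))/(sqrt(2)*sqrt(-27) - 16756) = (13236 + 79*(-111))/(sqrt(2)*(3*I*sqrt(3)) - 16756) = (13236 - 8769)/(3*I*sqrt(6) - 16756) = 4467/(-16756 + 3*I*sqrt(6))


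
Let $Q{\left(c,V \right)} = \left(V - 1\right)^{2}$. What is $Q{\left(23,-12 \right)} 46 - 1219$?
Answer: $6555$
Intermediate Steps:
$Q{\left(c,V \right)} = \left(-1 + V\right)^{2}$
$Q{\left(23,-12 \right)} 46 - 1219 = \left(-1 - 12\right)^{2} \cdot 46 - 1219 = \left(-13\right)^{2} \cdot 46 - 1219 = 169 \cdot 46 - 1219 = 7774 - 1219 = 6555$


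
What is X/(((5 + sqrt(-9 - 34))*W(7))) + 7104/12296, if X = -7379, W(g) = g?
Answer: -56284927/731612 + 7379*I*sqrt(43)/476 ≈ -76.933 + 101.65*I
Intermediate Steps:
X/(((5 + sqrt(-9 - 34))*W(7))) + 7104/12296 = -7379*1/(7*(5 + sqrt(-9 - 34))) + 7104/12296 = -7379*1/(7*(5 + sqrt(-43))) + 7104*(1/12296) = -7379*1/(7*(5 + I*sqrt(43))) + 888/1537 = -7379/(35 + 7*I*sqrt(43)) + 888/1537 = 888/1537 - 7379/(35 + 7*I*sqrt(43))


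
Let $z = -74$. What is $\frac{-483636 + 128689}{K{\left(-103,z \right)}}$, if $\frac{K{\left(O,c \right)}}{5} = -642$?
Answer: $\frac{354947}{3210} \approx 110.58$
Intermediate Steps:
$K{\left(O,c \right)} = -3210$ ($K{\left(O,c \right)} = 5 \left(-642\right) = -3210$)
$\frac{-483636 + 128689}{K{\left(-103,z \right)}} = \frac{-483636 + 128689}{-3210} = \left(-354947\right) \left(- \frac{1}{3210}\right) = \frac{354947}{3210}$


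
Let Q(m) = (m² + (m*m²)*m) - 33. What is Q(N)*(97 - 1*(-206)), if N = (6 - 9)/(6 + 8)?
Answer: -383562549/38416 ≈ -9984.5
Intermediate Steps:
N = -3/14 ≈ -0.21429
Q(m) = -33 + m² + m⁴ (Q(m) = (m² + m³*m) - 33 = (m² + m⁴) - 33 = -33 + m² + m⁴)
Q(N)*(97 - 1*(-206)) = (-33 + (-3/14)² + (-3/14)⁴)*(97 - 1*(-206)) = (-33 + 9/196 + 81/38416)*(97 + 206) = -1265883/38416*303 = -383562549/38416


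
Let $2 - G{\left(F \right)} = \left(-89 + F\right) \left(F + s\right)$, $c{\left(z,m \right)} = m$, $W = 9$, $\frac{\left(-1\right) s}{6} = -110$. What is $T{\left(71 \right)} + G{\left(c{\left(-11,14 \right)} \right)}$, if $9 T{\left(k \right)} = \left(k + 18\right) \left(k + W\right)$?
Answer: $\frac{462088}{9} \approx 51343.0$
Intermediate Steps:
$s = 660$ ($s = \left(-6\right) \left(-110\right) = 660$)
$G{\left(F \right)} = 2 - \left(-89 + F\right) \left(660 + F\right)$ ($G{\left(F \right)} = 2 - \left(-89 + F\right) \left(F + 660\right) = 2 - \left(-89 + F\right) \left(660 + F\right)$)
$T{\left(k \right)} = \frac{\left(9 + k\right) \left(18 + k\right)}{9}$ ($T{\left(k \right)} = \frac{\left(k + 18\right) \left(k + 9\right)}{9} = \frac{\left(18 + k\right) \left(9 + k\right)}{9} = \frac{\left(9 + k\right) \left(18 + k\right)}{9}$)
$T{\left(71 \right)} + G{\left(c{\left(-11,14 \right)} \right)} = \left(18 + 3 \cdot 71 + \frac{71^{2}}{9}\right) - -50552 = \left(18 + 213 + \frac{1}{9} \cdot 5041\right) - -50552 = \left(18 + 213 + \frac{5041}{9}\right) - -50552 = \frac{7120}{9} + 50552 = \frac{462088}{9}$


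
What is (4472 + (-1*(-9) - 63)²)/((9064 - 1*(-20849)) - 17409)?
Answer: 1847/3126 ≈ 0.59085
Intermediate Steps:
(4472 + (-1*(-9) - 63)²)/((9064 - 1*(-20849)) - 17409) = (4472 + (9 - 63)²)/((9064 + 20849) - 17409) = (4472 + (-54)²)/(29913 - 17409) = (4472 + 2916)/12504 = 7388*(1/12504) = 1847/3126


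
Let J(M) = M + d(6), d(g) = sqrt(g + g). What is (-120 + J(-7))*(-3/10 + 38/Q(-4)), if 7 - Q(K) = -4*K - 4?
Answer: 10033/10 - 79*sqrt(3)/5 ≈ 975.93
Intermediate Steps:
Q(K) = 11 + 4*K (Q(K) = 7 - (-4*K - 4) = 7 - (-4 - 4*K) = 7 + (4 + 4*K) = 11 + 4*K)
d(g) = sqrt(2)*sqrt(g) (d(g) = sqrt(2*g) = sqrt(2)*sqrt(g))
J(M) = M + 2*sqrt(3) (J(M) = M + sqrt(2)*sqrt(6) = M + 2*sqrt(3))
(-120 + J(-7))*(-3/10 + 38/Q(-4)) = (-120 + (-7 + 2*sqrt(3)))*(-3/10 + 38/(11 + 4*(-4))) = (-127 + 2*sqrt(3))*(-3*1/10 + 38/(11 - 16)) = (-127 + 2*sqrt(3))*(-3/10 + 38/(-5)) = (-127 + 2*sqrt(3))*(-3/10 + 38*(-1/5)) = (-127 + 2*sqrt(3))*(-3/10 - 38/5) = (-127 + 2*sqrt(3))*(-79/10) = 10033/10 - 79*sqrt(3)/5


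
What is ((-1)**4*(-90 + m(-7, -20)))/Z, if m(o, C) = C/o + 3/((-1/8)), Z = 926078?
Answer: -389/3241273 ≈ -0.00012001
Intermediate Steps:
m(o, C) = -24 + C/o (m(o, C) = C/o + 3/((-1*1/8)) = C/o + 3/(-1/8) = C/o + 3*(-8) = C/o - 24 = -24 + C/o)
((-1)**4*(-90 + m(-7, -20)))/Z = ((-1)**4*(-90 + (-24 - 20/(-7))))/926078 = (1*(-90 + (-24 - 20*(-1/7))))*(1/926078) = (1*(-90 + (-24 + 20/7)))*(1/926078) = (1*(-90 - 148/7))*(1/926078) = (1*(-778/7))*(1/926078) = -778/7*1/926078 = -389/3241273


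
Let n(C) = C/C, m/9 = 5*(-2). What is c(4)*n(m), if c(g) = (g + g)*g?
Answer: 32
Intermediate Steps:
c(g) = 2*g² (c(g) = (2*g)*g = 2*g²)
m = -90 (m = 9*(5*(-2)) = 9*(-10) = -90)
n(C) = 1
c(4)*n(m) = (2*4²)*1 = (2*16)*1 = 32*1 = 32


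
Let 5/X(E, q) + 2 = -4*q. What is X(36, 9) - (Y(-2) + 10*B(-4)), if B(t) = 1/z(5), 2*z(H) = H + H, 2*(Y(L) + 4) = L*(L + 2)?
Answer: 71/38 ≈ 1.8684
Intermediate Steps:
Y(L) = -4 + L*(2 + L)/2 (Y(L) = -4 + (L*(L + 2))/2 = -4 + (L*(2 + L))/2 = -4 + L*(2 + L)/2)
z(H) = H (z(H) = (H + H)/2 = (2*H)/2 = H)
B(t) = ⅕ (B(t) = 1/5 = ⅕)
X(E, q) = 5/(-2 - 4*q)
X(36, 9) - (Y(-2) + 10*B(-4)) = -5/(2 + 4*9) - ((-4 - 2 + (½)*(-2)²) + 10*(⅕)) = -5/(2 + 36) - ((-4 - 2 + (½)*4) + 2) = -5/38 - ((-4 - 2 + 2) + 2) = -5*1/38 - (-4 + 2) = -5/38 - 1*(-2) = -5/38 + 2 = 71/38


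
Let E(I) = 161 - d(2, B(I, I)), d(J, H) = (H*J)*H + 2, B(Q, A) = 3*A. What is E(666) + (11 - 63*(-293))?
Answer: -7965379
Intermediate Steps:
d(J, H) = 2 + J*H² (d(J, H) = J*H² + 2 = 2 + J*H²)
E(I) = 159 - 18*I² (E(I) = 161 - (2 + 2*(3*I)²) = 161 - (2 + 2*(9*I²)) = 161 - (2 + 18*I²) = 161 + (-2 - 18*I²) = 159 - 18*I²)
E(666) + (11 - 63*(-293)) = (159 - 18*666²) + (11 - 63*(-293)) = (159 - 18*443556) + (11 + 18459) = (159 - 7984008) + 18470 = -7983849 + 18470 = -7965379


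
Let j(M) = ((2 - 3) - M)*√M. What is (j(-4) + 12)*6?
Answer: 72 + 36*I ≈ 72.0 + 36.0*I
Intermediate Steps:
j(M) = √M*(-1 - M) (j(M) = (-1 - M)*√M = √M*(-1 - M))
(j(-4) + 12)*6 = (√(-4)*(-1 - 1*(-4)) + 12)*6 = ((2*I)*(-1 + 4) + 12)*6 = ((2*I)*3 + 12)*6 = (6*I + 12)*6 = (12 + 6*I)*6 = 72 + 36*I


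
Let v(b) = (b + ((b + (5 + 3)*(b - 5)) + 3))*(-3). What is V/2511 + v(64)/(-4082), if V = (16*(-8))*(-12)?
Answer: 3604117/3416634 ≈ 1.0549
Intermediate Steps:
v(b) = 111 - 30*b (v(b) = (b + ((b + 8*(-5 + b)) + 3))*(-3) = (b + ((b + (-40 + 8*b)) + 3))*(-3) = (b + ((-40 + 9*b) + 3))*(-3) = (b + (-37 + 9*b))*(-3) = (-37 + 10*b)*(-3) = 111 - 30*b)
V = 1536 (V = -128*(-12) = 1536)
V/2511 + v(64)/(-4082) = 1536/2511 + (111 - 30*64)/(-4082) = 1536*(1/2511) + (111 - 1920)*(-1/4082) = 512/837 - 1809*(-1/4082) = 512/837 + 1809/4082 = 3604117/3416634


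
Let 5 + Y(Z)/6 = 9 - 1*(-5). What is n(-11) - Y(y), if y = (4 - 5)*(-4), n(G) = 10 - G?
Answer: -33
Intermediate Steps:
y = 4 (y = -1*(-4) = 4)
Y(Z) = 54 (Y(Z) = -30 + 6*(9 - 1*(-5)) = -30 + 6*(9 + 5) = -30 + 6*14 = -30 + 84 = 54)
n(-11) - Y(y) = (10 - 1*(-11)) - 1*54 = (10 + 11) - 54 = 21 - 54 = -33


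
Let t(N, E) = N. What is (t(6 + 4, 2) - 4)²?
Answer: 36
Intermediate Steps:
(t(6 + 4, 2) - 4)² = ((6 + 4) - 4)² = (10 - 4)² = 6² = 36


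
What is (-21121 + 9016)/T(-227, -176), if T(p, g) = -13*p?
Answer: -12105/2951 ≈ -4.1020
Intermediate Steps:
(-21121 + 9016)/T(-227, -176) = (-21121 + 9016)/((-13*(-227))) = -12105/2951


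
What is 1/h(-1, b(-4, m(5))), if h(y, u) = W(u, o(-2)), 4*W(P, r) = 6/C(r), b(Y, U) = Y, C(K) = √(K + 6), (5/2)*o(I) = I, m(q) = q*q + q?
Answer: 2*√130/15 ≈ 1.5202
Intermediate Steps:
m(q) = q + q² (m(q) = q² + q = q + q²)
o(I) = 2*I/5
C(K) = √(6 + K)
W(P, r) = 3/(2*√(6 + r)) (W(P, r) = (6/(√(6 + r)))/4 = (6/√(6 + r))/4 = 3/(2*√(6 + r)))
h(y, u) = 3*√130/52 (h(y, u) = 3/(2*√(6 + (⅖)*(-2))) = 3/(2*√(6 - ⅘)) = 3/(2*√(26/5)) = 3*(√130/26)/2 = 3*√130/52)
1/h(-1, b(-4, m(5))) = 1/(3*√130/52) = 2*√130/15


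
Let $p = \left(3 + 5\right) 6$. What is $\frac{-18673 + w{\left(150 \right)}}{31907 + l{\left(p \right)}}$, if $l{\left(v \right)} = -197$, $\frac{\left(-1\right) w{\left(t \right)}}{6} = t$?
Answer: $- \frac{19573}{31710} \approx -0.61725$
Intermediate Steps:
$w{\left(t \right)} = - 6 t$
$p = 48$ ($p = 8 \cdot 6 = 48$)
$\frac{-18673 + w{\left(150 \right)}}{31907 + l{\left(p \right)}} = \frac{-18673 - 900}{31907 - 197} = \frac{-18673 - 900}{31710} = \left(-19573\right) \frac{1}{31710} = - \frac{19573}{31710}$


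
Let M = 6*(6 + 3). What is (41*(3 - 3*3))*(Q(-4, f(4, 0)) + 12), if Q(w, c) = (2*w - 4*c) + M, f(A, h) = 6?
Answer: -8364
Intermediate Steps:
M = 54 (M = 6*9 = 54)
Q(w, c) = 54 - 4*c + 2*w (Q(w, c) = (2*w - 4*c) + 54 = (-4*c + 2*w) + 54 = 54 - 4*c + 2*w)
(41*(3 - 3*3))*(Q(-4, f(4, 0)) + 12) = (41*(3 - 3*3))*((54 - 4*6 + 2*(-4)) + 12) = (41*(3 - 9))*((54 - 24 - 8) + 12) = (41*(-6))*(22 + 12) = -246*34 = -8364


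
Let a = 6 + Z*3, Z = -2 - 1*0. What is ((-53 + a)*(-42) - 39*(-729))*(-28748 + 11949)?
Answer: -515006943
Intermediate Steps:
Z = -2 (Z = -2 + 0 = -2)
a = 0 (a = 6 - 2*3 = 6 - 6 = 0)
((-53 + a)*(-42) - 39*(-729))*(-28748 + 11949) = ((-53 + 0)*(-42) - 39*(-729))*(-28748 + 11949) = (-53*(-42) + 28431)*(-16799) = (2226 + 28431)*(-16799) = 30657*(-16799) = -515006943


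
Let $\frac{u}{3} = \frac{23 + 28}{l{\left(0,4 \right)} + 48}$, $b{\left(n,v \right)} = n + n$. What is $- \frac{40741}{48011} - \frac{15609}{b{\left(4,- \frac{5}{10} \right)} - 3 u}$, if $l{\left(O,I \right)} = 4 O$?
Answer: $\frac{11989440659}{1200275} \approx 9988.9$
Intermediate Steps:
$b{\left(n,v \right)} = 2 n$
$u = \frac{51}{16}$ ($u = 3 \frac{23 + 28}{4 \cdot 0 + 48} = 3 \frac{51}{0 + 48} = 3 \cdot \frac{51}{48} = 3 \cdot 51 \cdot \frac{1}{48} = 3 \cdot \frac{17}{16} = \frac{51}{16} \approx 3.1875$)
$- \frac{40741}{48011} - \frac{15609}{b{\left(4,- \frac{5}{10} \right)} - 3 u} = - \frac{40741}{48011} - \frac{15609}{2 \cdot 4 - \frac{153}{16}} = \left(-40741\right) \frac{1}{48011} - \frac{15609}{8 - \frac{153}{16}} = - \frac{40741}{48011} - \frac{15609}{- \frac{25}{16}} = - \frac{40741}{48011} - - \frac{249744}{25} = - \frac{40741}{48011} + \frac{249744}{25} = \frac{11989440659}{1200275}$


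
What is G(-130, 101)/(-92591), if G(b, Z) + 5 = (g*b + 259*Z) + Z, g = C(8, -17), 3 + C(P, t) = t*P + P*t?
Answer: -62005/92591 ≈ -0.66967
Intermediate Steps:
C(P, t) = -3 + 2*P*t (C(P, t) = -3 + (t*P + P*t) = -3 + (P*t + P*t) = -3 + 2*P*t)
g = -275 (g = -3 + 2*8*(-17) = -3 - 272 = -275)
G(b, Z) = -5 - 275*b + 260*Z (G(b, Z) = -5 + ((-275*b + 259*Z) + Z) = -5 + (-275*b + 260*Z) = -5 - 275*b + 260*Z)
G(-130, 101)/(-92591) = (-5 - 275*(-130) + 260*101)/(-92591) = (-5 + 35750 + 26260)*(-1/92591) = 62005*(-1/92591) = -62005/92591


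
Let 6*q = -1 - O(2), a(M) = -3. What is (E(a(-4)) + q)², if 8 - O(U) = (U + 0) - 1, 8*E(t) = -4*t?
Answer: 1/36 ≈ 0.027778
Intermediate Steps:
E(t) = -t/2 (E(t) = (-4*t)/8 = -t/2)
O(U) = 9 - U (O(U) = 8 - ((U + 0) - 1) = 8 - (U - 1) = 8 - (-1 + U) = 8 + (1 - U) = 9 - U)
q = -4/3 (q = (-1 - (9 - 1*2))/6 = (-1 - (9 - 2))/6 = (-1 - 1*7)/6 = (-1 - 7)/6 = (⅙)*(-8) = -4/3 ≈ -1.3333)
(E(a(-4)) + q)² = (-½*(-3) - 4/3)² = (3/2 - 4/3)² = (⅙)² = 1/36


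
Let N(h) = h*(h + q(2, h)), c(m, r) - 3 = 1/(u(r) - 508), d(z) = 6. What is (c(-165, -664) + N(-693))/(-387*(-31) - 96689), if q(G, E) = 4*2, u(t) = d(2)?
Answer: -238303415/42515384 ≈ -5.6051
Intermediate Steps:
u(t) = 6
c(m, r) = 1505/502 (c(m, r) = 3 + 1/(6 - 508) = 3 + 1/(-502) = 3 - 1/502 = 1505/502)
q(G, E) = 8
N(h) = h*(8 + h) (N(h) = h*(h + 8) = h*(8 + h))
(c(-165, -664) + N(-693))/(-387*(-31) - 96689) = (1505/502 - 693*(8 - 693))/(-387*(-31) - 96689) = (1505/502 - 693*(-685))/(11997 - 96689) = (1505/502 + 474705)/(-84692) = (238303415/502)*(-1/84692) = -238303415/42515384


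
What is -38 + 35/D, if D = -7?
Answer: -43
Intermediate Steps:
-38 + 35/D = -38 + 35/(-7) = -38 - ⅐*35 = -38 - 5 = -43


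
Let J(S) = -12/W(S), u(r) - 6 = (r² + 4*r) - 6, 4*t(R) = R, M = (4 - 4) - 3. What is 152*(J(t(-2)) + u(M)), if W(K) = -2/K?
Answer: -912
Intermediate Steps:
M = -3 (M = 0 - 3 = -3)
t(R) = R/4
u(r) = r² + 4*r (u(r) = 6 + ((r² + 4*r) - 6) = 6 + (-6 + r² + 4*r) = r² + 4*r)
J(S) = 6*S (J(S) = -12*(-S/2) = -(-6)*S = 6*S)
152*(J(t(-2)) + u(M)) = 152*(6*((¼)*(-2)) - 3*(4 - 3)) = 152*(6*(-½) - 3*1) = 152*(-3 - 3) = 152*(-6) = -912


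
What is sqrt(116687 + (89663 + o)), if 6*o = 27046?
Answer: sqrt(1897719)/3 ≈ 459.19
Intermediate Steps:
o = 13523/3 (o = (1/6)*27046 = 13523/3 ≈ 4507.7)
sqrt(116687 + (89663 + o)) = sqrt(116687 + (89663 + 13523/3)) = sqrt(116687 + 282512/3) = sqrt(632573/3) = sqrt(1897719)/3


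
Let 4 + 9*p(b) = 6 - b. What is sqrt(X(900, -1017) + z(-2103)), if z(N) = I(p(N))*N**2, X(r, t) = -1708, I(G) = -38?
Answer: 5*I*sqrt(6722434) ≈ 12964.0*I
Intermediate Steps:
p(b) = 2/9 - b/9 (p(b) = -4/9 + (6 - b)/9 = -4/9 + (2/3 - b/9) = 2/9 - b/9)
z(N) = -38*N**2
sqrt(X(900, -1017) + z(-2103)) = sqrt(-1708 - 38*(-2103)**2) = sqrt(-1708 - 38*4422609) = sqrt(-1708 - 168059142) = sqrt(-168060850) = 5*I*sqrt(6722434)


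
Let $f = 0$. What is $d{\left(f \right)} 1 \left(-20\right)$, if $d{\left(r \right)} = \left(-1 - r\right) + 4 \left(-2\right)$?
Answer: $180$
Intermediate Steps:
$d{\left(r \right)} = -9 - r$ ($d{\left(r \right)} = \left(-1 - r\right) - 8 = -9 - r$)
$d{\left(f \right)} 1 \left(-20\right) = \left(-9 - 0\right) 1 \left(-20\right) = \left(-9 + 0\right) 1 \left(-20\right) = \left(-9\right) 1 \left(-20\right) = \left(-9\right) \left(-20\right) = 180$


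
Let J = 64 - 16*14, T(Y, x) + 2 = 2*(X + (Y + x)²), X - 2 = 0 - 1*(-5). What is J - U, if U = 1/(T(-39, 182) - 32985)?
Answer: -1268001/7925 ≈ -160.00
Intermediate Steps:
X = 7 (X = 2 + (0 - 1*(-5)) = 2 + (0 + 5) = 2 + 5 = 7)
T(Y, x) = 12 + 2*(Y + x)² (T(Y, x) = -2 + 2*(7 + (Y + x)²) = -2 + (14 + 2*(Y + x)²) = 12 + 2*(Y + x)²)
J = -160 (J = 64 - 224 = -160)
U = 1/7925 (U = 1/((12 + 2*(-39 + 182)²) - 32985) = 1/((12 + 2*143²) - 32985) = 1/((12 + 2*20449) - 32985) = 1/((12 + 40898) - 32985) = 1/(40910 - 32985) = 1/7925 ≈ 0.00012618)
J - U = -160 - 1*1/7925 = -160 - 1/7925 = -1268001/7925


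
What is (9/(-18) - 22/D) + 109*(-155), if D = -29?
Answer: -979895/58 ≈ -16895.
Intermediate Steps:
(9/(-18) - 22/D) + 109*(-155) = (9/(-18) - 22/(-29)) + 109*(-155) = (9*(-1/18) - 22*(-1/29)) - 16895 = (-1/2 + 22/29) - 16895 = 15/58 - 16895 = -979895/58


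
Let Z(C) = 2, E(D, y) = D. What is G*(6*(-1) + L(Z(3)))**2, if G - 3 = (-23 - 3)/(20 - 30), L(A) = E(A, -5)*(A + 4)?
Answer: 1008/5 ≈ 201.60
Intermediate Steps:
L(A) = A*(4 + A) (L(A) = A*(A + 4) = A*(4 + A))
G = 28/5 (G = 3 + (-23 - 3)/(20 - 30) = 3 - 26/(-10) = 3 - 26*(-1/10) = 3 + 13/5 = 28/5 ≈ 5.6000)
G*(6*(-1) + L(Z(3)))**2 = 28*(6*(-1) + 2*(4 + 2))**2/5 = 28*(-6 + 2*6)**2/5 = 28*(-6 + 12)**2/5 = (28/5)*6**2 = (28/5)*36 = 1008/5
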